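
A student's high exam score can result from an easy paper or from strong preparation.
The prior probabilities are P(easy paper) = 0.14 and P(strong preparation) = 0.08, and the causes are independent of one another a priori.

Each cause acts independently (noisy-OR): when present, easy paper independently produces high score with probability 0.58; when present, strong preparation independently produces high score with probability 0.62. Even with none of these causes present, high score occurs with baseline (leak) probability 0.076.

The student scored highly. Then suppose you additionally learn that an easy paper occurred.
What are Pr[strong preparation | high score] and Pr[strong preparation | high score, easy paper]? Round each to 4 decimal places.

Pr[strong preparation | high score] ≈ 0.2806; Pr[strong preparation | high score, easy paper] ≈ 0.1081

Under noisy-OR, P(high score | causes) = 1 − (1−0.076)·∏(1−qᵢ) over the active causes.
P(high score) = 0.076·0.86·0.92 + 0.64888·0.86·0.08 + 0.61192·0.14·0.92 + 0.85253·0.14·0.08 = 0.060131 + 0.044643 + 0.078815 + 0.009548 = 0.193137
Restricting to configurations with strong preparation present: 0.044643 + 0.009548 = 0.054191.
P(strong preparation | high score) = 0.054191 / 0.193137 ≈ 0.2806

With the extra evidence:
Sum P(high score|·) weighted by the priors over both values of strong preparation:
  P(high score | easy paper) = 0.61192·0.92 + 0.85253·0.08
        = 0.562966 + 0.068202 = 0.631168
The terms with strong preparation present sum to 0.068202, so
  P(strong preparation | high score, easy paper) = 0.068202 / 0.631168 ≈ 0.1081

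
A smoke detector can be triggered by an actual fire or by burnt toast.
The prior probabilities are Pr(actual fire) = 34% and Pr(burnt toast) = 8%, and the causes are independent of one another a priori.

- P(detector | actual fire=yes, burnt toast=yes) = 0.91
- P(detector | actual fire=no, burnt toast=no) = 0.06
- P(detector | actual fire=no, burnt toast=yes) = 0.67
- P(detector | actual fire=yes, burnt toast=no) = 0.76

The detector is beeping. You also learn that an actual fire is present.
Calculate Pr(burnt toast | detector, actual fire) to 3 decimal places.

P(detector | actual fire) = 0.76*0.92 + 0.91*0.08 = 0.699200 + 0.072800 = 0.772000
Of this, 0.072800 comes from 0.91*0.08 (the burnt toast=true cases).
P(burnt toast | detector, actual fire) = 0.072800 / 0.772000 ≈ 0.094

Pr(burnt toast | detector, actual fire) ≈ 0.094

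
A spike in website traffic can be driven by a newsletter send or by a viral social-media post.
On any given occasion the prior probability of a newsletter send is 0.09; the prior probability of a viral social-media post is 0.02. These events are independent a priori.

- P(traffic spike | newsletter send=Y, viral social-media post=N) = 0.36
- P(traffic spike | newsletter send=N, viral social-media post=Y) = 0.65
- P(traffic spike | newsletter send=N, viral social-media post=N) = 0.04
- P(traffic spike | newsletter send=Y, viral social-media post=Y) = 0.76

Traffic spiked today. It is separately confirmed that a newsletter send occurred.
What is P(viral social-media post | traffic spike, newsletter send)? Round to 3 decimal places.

P(viral social-media post | traffic spike, newsletter send) ≈ 0.041

For the numerator, keep only viral social-media post=true terms: 0.76·0.02 = 0.015200
The normalizing constant is 0.36·0.98 + 0.76·0.02 = 0.368000
P(viral social-media post | traffic spike, newsletter send) = 0.015200/0.368000 ≈ 0.041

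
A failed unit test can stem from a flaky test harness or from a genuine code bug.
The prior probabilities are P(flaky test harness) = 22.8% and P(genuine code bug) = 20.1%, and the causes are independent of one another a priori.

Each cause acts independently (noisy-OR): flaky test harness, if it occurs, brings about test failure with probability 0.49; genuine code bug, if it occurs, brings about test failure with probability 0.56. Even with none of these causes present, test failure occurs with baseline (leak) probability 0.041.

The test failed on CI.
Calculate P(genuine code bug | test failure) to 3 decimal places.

P(genuine code bug | test failure) ≈ 0.515

Under noisy-OR, P(test failure | causes) = 1 − (1−0.041)·∏(1−qᵢ) over the active causes.
By total probability over the 4 (flaky test harness, genuine code bug) configurations:
  P(test failure) = 0.041·0.772·0.799 + 0.57804·0.772·0.201 + 0.51091·0.228·0.799 + 0.7848·0.228·0.201
        = 0.025290 + 0.089696 + 0.093073 + 0.035966 = 0.244025
The terms with genuine code bug present sum to 0.125662, so
  P(genuine code bug | test failure) = 0.125662 / 0.244025 ≈ 0.515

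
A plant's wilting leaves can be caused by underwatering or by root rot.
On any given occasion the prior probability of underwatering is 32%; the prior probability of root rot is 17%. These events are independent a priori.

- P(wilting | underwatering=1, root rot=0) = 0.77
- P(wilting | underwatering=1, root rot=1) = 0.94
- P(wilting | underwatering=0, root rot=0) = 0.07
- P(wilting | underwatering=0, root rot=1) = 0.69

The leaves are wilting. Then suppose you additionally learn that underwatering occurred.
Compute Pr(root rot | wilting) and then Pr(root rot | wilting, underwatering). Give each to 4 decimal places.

Enumerate the 4 (underwatering, root rot) configurations and weight by the priors:
  P(wilting) = 0.07×0.68×0.83 + 0.69×0.68×0.17 + 0.77×0.32×0.83 + 0.94×0.32×0.17
        = 0.039508 + 0.079764 + 0.204512 + 0.051136 = 0.374920
Keeping only the root rot-present terms gives 0.130900, so
  P(root rot | wilting) = 0.130900 / 0.374920 ≈ 0.3491

Now also conditioning on underwatering=true:
P(wilting | underwatering) = 0.77·0.83 + 0.94·0.17 = 0.639100 + 0.159800 = 0.798900
Restricting to configurations with root rot present: 0.94·0.17 = 0.159800.
P(root rot | wilting, underwatering) = 0.159800 / 0.798900 ≈ 0.2000
Conditioning on underwatering lowers the posterior on root rot: the classic explaining-away effect in a common-effect structure.

Pr(root rot | wilting) ≈ 0.3491; Pr(root rot | wilting, underwatering) ≈ 0.2000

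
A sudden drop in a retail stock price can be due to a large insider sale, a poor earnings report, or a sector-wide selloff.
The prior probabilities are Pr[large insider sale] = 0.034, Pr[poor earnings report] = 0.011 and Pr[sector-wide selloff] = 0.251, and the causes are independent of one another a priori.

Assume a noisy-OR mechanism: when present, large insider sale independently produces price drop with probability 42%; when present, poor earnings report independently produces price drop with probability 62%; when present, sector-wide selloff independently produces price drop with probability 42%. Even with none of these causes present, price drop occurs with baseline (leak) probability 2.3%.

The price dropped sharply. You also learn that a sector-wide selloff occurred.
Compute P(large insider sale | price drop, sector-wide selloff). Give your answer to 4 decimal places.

P(large insider sale | price drop, sector-wide selloff) ≈ 0.0514

Under noisy-OR, P(price drop | causes) = 1 − (1−0.023)·∏(1−qᵢ) over the active causes.
P(price drop | sector-wide selloff) = 0.43334*0.966*0.989 + 0.784669*0.966*0.011 + 0.671337*0.034*0.989 + 0.875108*0.034*0.011 = 0.414002 + 0.008338 + 0.022574 + 0.000327 = 0.445241
Of this, 0.022901 comes from 0.022574 + 0.000327 (the large insider sale=true cases).
So P(large insider sale | price drop, sector-wide selloff) = 0.022901/0.445241 ≈ 0.0514.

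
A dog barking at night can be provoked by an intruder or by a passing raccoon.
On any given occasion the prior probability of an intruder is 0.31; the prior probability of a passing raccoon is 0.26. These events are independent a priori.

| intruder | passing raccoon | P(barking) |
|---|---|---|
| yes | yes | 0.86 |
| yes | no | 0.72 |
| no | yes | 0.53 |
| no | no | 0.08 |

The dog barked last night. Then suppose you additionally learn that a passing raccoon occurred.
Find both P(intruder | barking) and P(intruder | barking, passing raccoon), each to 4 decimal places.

Sum P(barking|·) weighted by the priors over the 4 (intruder, passing raccoon) configurations:
  P(barking) = 0.08·0.69·0.74 + 0.53·0.69·0.26 + 0.72·0.31·0.74 + 0.86·0.31·0.26
        = 0.040848 + 0.095082 + 0.165168 + 0.069316 = 0.370414
Keeping only the intruder-present terms gives 0.234484, so
  P(intruder | barking) = 0.234484 / 0.370414 ≈ 0.6330

With the extra evidence:
P(barking | passing raccoon) = 0.53·0.69 + 0.86·0.31 = 0.365700 + 0.266600 = 0.632300
Restricting to configurations with intruder present: 0.86·0.31 = 0.266600.
So P(intruder | barking, passing raccoon) = 0.266600/0.632300 ≈ 0.4216.
Conditioning on passing raccoon lowers the posterior on intruder: the classic explaining-away effect in a common-effect structure.

P(intruder | barking) ≈ 0.6330; P(intruder | barking, passing raccoon) ≈ 0.4216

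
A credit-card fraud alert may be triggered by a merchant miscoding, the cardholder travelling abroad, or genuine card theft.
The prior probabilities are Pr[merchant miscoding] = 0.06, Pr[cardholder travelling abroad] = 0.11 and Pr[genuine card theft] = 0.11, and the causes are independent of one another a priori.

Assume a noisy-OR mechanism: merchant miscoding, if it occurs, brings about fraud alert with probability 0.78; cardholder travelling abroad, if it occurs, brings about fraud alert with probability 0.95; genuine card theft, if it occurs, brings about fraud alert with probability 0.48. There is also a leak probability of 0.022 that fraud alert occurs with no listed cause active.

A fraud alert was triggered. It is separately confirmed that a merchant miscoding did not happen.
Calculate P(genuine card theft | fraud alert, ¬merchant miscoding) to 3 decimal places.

Under noisy-OR, P(fraud alert | causes) = 1 − (1−0.022)·∏(1−qᵢ) over the active causes.
Weight on genuine card theft=true, given the evidence: 0.048112 + 0.011792 = 0.059904
The normalizing constant is 0.022×0.89×0.89 + 0.49144×0.89×0.11 + 0.9511×0.11×0.89 + 0.974572×0.11×0.11 = 0.170443
P(genuine card theft | fraud alert, ¬merchant miscoding) = 0.059904/0.170443 ≈ 0.351

P(genuine card theft | fraud alert, ¬merchant miscoding) ≈ 0.351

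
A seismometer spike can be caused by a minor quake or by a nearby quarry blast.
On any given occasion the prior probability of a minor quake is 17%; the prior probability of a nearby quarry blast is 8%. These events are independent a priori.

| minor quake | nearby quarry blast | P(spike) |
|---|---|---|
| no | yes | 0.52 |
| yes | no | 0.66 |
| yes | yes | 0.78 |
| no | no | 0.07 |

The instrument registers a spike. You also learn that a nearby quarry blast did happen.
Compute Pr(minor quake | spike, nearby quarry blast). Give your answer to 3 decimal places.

Pr(minor quake | spike, nearby quarry blast) ≈ 0.235

Numerator (weight on configurations with minor quake): 0.78·0.17 = 0.132600
Denominator P(spike | nearby quarry blast): 0.52·0.83 + 0.78·0.17 = 0.564200
P(minor quake | spike, nearby quarry blast) = 0.132600/0.564200 ≈ 0.235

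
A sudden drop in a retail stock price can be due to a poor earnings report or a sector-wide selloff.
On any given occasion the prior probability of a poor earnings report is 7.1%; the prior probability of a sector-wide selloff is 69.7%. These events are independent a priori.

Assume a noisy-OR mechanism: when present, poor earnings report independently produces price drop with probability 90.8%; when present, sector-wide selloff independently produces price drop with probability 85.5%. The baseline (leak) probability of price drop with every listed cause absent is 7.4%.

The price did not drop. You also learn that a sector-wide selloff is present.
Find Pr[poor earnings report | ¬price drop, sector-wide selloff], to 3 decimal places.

Under noisy-OR, P(price drop | causes) = 1 − (1−0.074)·∏(1−qᵢ) over the active causes.
P(¬price drop | sector-wide selloff) = 0.13427·0.929 + 0.012353·0.071 = 0.124737 + 0.000877 = 0.125614
The poor earnings report-present share is 0.012353·0.071 = 0.000877.
Hence the posterior is 0.000877/0.125614 ≈ 0.007.

Pr[poor earnings report | ¬price drop, sector-wide selloff] ≈ 0.007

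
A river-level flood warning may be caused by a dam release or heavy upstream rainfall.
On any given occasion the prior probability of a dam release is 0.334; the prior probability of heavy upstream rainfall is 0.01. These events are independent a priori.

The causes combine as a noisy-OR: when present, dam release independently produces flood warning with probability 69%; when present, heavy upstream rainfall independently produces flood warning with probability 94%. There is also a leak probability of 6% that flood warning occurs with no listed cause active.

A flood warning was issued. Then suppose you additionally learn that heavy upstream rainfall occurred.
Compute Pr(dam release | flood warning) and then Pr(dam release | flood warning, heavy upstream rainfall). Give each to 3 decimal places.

Under noisy-OR, P(flood warning | causes) = 1 − (1−0.06)·∏(1−qᵢ) over the active causes.
Enumerate the 4 (dam release, heavy upstream rainfall) configurations and weight by the priors:
  P(flood warning) = 0.06×0.666×0.99 + 0.9436×0.666×0.01 + 0.7086×0.334×0.99 + 0.982516×0.334×0.01
        = 0.039560 + 0.006284 + 0.234306 + 0.003282 = 0.283432
Configurations with dam release contribute 0.237588, so
  P(dam release | flood warning) = 0.237588 / 0.283432 ≈ 0.838

Now also conditioning on heavy upstream rainfall=true:
Weight on dam release=true, given the evidence: 0.982516·0.334 = 0.328160
The normalizing constant is 0.9436·0.666 + 0.982516·0.334 = 0.956598
Posterior = 0.328160 / 0.956598 ≈ 0.343
— heavy upstream rainfall explains away the evidence for dam release.

Pr(dam release | flood warning) ≈ 0.838; Pr(dam release | flood warning, heavy upstream rainfall) ≈ 0.343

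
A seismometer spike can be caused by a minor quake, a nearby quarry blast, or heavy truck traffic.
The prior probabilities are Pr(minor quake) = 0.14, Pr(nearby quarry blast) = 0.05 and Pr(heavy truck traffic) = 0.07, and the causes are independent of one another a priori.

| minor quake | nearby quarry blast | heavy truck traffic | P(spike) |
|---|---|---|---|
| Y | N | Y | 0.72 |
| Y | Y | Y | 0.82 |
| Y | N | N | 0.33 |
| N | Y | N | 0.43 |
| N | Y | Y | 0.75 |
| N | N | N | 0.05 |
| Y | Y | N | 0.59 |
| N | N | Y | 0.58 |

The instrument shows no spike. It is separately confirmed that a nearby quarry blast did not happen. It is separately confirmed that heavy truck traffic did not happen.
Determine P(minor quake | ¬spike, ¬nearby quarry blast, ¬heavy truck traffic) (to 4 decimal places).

Enumerate both values of minor quake and weight by the priors:
  P(¬spike | ¬nearby quarry blast, ¬heavy truck traffic) = 0.95×0.86 + 0.67×0.14
        = 0.817000 + 0.093800 = 0.910800
Keeping only the minor quake-present terms gives 0.093800, so
  P(minor quake | ¬spike, ¬nearby quarry blast, ¬heavy truck traffic) = 0.093800 / 0.910800 ≈ 0.1030

P(minor quake | ¬spike, ¬nearby quarry blast, ¬heavy truck traffic) ≈ 0.1030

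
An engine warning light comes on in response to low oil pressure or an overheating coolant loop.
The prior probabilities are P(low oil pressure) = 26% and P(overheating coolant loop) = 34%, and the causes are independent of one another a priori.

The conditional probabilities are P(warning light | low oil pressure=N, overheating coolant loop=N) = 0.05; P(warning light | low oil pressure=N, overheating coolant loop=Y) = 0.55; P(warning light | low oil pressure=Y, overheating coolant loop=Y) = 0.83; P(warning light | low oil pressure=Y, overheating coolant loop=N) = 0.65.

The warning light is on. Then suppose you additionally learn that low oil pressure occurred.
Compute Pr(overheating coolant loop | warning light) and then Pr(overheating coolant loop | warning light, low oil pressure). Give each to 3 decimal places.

P(warning light) = 0.05*0.74*0.66 + 0.55*0.74*0.34 + 0.65*0.26*0.66 + 0.83*0.26*0.34 = 0.024420 + 0.138380 + 0.111540 + 0.073372 = 0.347712
Of this, 0.211752 comes from 0.138380 + 0.073372 (the overheating coolant loop=true cases).
So P(overheating coolant loop | warning light) = 0.211752/0.347712 ≈ 0.609.

Now also conditioning on low oil pressure=true:
Enumerate both values of overheating coolant loop and weight by the priors:
  P(warning light | low oil pressure) = 0.65×0.66 + 0.83×0.34
        = 0.429000 + 0.282200 = 0.711200
Configurations with overheating coolant loop contribute 0.282200, so
  P(overheating coolant loop | warning light, low oil pressure) = 0.282200 / 0.711200 ≈ 0.397

Pr(overheating coolant loop | warning light) ≈ 0.609; Pr(overheating coolant loop | warning light, low oil pressure) ≈ 0.397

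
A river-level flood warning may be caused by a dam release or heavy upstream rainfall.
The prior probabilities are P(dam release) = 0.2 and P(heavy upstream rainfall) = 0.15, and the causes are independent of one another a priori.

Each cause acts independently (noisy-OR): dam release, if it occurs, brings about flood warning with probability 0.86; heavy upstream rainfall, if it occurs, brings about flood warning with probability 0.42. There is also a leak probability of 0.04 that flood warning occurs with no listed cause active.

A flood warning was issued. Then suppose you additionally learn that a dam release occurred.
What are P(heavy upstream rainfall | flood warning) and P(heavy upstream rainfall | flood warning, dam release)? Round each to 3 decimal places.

P(heavy upstream rainfall | flood warning) ≈ 0.317; P(heavy upstream rainfall | flood warning, dam release) ≈ 0.158

Under noisy-OR, P(flood warning | causes) = 1 − (1−0.04)·∏(1−qᵢ) over the active causes.
Weight on heavy upstream rainfall=true, given the evidence: 0.053184 + 0.027661 = 0.080845
Normalizer over all consistent configurations: 0.04·0.8·0.85 + 0.4432·0.8·0.15 + 0.8656·0.2·0.85 + 0.922048·0.2·0.15 = 0.255197
P(heavy upstream rainfall | flood warning) = 0.080845/0.255197 ≈ 0.317

Now also conditioning on dam release=true:
Sum P(flood warning|·) weighted by the priors over both values of heavy upstream rainfall:
  P(flood warning | dam release) = 0.8656*0.85 + 0.922048*0.15
        = 0.735760 + 0.138307 = 0.874067
Configurations with heavy upstream rainfall contribute 0.138307, so
  P(heavy upstream rainfall | flood warning, dam release) = 0.138307 / 0.874067 ≈ 0.158
This is intercausal reasoning (explaining away): once dam release accounts for the flood warning, heavy upstream rainfall becomes less likely.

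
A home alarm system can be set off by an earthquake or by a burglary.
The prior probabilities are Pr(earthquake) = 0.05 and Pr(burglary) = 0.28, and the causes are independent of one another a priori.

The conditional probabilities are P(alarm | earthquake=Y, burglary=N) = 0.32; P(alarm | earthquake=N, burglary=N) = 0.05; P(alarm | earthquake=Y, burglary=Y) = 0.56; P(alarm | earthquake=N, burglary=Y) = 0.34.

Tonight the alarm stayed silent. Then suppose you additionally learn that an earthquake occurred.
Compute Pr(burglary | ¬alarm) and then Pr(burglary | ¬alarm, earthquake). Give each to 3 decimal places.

Pr(burglary | ¬alarm) ≈ 0.212; Pr(burglary | ¬alarm, earthquake) ≈ 0.201

P(¬alarm) = 0.95·0.95·0.72 + 0.66·0.95·0.28 + 0.68·0.05·0.72 + 0.44·0.05·0.28 = 0.649800 + 0.175560 + 0.024480 + 0.006160 = 0.856000
The burglary-present share is 0.175560 + 0.006160 = 0.181720.
Hence the posterior is 0.181720/0.856000 ≈ 0.212.

Now condition on the additional information:
P(¬alarm | earthquake) = 0.68*0.72 + 0.44*0.28 = 0.489600 + 0.123200 = 0.612800
Restricting to configurations with burglary present: 0.44*0.28 = 0.123200.
Hence the posterior is 0.123200/0.612800 ≈ 0.201.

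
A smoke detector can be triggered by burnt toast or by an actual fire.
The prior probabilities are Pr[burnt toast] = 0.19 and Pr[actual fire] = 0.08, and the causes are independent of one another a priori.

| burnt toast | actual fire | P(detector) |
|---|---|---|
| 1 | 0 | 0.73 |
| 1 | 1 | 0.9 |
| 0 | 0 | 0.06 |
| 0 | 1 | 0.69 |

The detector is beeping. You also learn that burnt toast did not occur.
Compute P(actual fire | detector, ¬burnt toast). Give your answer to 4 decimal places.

P(actual fire | detector, ¬burnt toast) ≈ 0.5000

Enumerate both values of actual fire and weight by the priors:
  P(detector | ¬burnt toast) = 0.06×0.92 + 0.69×0.08
        = 0.055200 + 0.055200 = 0.110400
Keeping only the actual fire-present terms gives 0.055200, so
  P(actual fire | detector, ¬burnt toast) = 0.055200 / 0.110400 ≈ 0.5000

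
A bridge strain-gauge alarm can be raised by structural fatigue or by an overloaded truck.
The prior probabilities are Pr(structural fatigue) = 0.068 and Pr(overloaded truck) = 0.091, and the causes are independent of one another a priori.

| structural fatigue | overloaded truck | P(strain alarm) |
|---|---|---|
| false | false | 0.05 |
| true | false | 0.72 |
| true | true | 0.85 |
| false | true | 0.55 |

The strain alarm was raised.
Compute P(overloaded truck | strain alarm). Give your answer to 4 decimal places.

Sum P(strain alarm|·) weighted by the priors over the 4 (structural fatigue, overloaded truck) configurations:
  P(strain alarm) = 0.05*0.932*0.909 + 0.55*0.932*0.091 + 0.72*0.068*0.909 + 0.85*0.068*0.091
        = 0.042359 + 0.046647 + 0.044505 + 0.005260 = 0.138771
Configurations with overloaded truck contribute 0.051907, so
  P(overloaded truck | strain alarm) = 0.051907 / 0.138771 ≈ 0.3740

P(overloaded truck | strain alarm) ≈ 0.3740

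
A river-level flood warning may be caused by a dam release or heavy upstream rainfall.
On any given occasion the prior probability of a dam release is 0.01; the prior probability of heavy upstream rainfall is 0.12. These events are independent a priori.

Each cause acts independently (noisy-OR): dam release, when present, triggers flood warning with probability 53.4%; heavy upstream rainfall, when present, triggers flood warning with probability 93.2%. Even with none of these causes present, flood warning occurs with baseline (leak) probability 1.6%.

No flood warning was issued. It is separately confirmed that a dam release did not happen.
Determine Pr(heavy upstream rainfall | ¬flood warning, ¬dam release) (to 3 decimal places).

Pr(heavy upstream rainfall | ¬flood warning, ¬dam release) ≈ 0.009

Under noisy-OR, P(flood warning | causes) = 1 − (1−0.016)·∏(1−qᵢ) over the active causes.
For the numerator, keep only heavy upstream rainfall=true terms: 0.066912×0.12 = 0.008029
Normalizer over all consistent configurations: 0.984×0.88 + 0.066912×0.12 = 0.873949
Posterior = 0.008029 / 0.873949 ≈ 0.009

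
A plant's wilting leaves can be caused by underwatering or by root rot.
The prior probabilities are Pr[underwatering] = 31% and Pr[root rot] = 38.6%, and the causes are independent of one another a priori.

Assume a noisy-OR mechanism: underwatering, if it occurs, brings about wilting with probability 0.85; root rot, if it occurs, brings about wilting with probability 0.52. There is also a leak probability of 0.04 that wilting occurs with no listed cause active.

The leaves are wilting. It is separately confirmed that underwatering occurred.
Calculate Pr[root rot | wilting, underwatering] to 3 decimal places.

Pr[root rot | wilting, underwatering] ≈ 0.406

Under noisy-OR, P(wilting | causes) = 1 − (1−0.04)·∏(1−qᵢ) over the active causes.
By total probability over both values of root rot:
  P(wilting | underwatering) = 0.856·0.614 + 0.93088·0.386
        = 0.525584 + 0.359320 = 0.884904
The terms with root rot present sum to 0.359320, so
  P(root rot | wilting, underwatering) = 0.359320 / 0.884904 ≈ 0.406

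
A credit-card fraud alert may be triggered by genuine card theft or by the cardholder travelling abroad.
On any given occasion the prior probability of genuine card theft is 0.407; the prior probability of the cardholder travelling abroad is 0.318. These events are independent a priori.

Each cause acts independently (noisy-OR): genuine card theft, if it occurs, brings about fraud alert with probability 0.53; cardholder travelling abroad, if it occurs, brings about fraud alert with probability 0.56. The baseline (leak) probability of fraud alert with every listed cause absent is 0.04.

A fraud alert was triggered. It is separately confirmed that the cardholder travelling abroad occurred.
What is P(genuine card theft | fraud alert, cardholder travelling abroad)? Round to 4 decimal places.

Under noisy-OR, P(fraud alert | causes) = 1 − (1−0.04)·∏(1−qᵢ) over the active causes.
P(fraud alert | cardholder travelling abroad) = 0.5776·0.593 + 0.801472·0.407 = 0.342517 + 0.326199 = 0.668716
The genuine card theft-present share is 0.801472·0.407 = 0.326199.
Hence the posterior is 0.326199/0.668716 ≈ 0.4878.

P(genuine card theft | fraud alert, cardholder travelling abroad) ≈ 0.4878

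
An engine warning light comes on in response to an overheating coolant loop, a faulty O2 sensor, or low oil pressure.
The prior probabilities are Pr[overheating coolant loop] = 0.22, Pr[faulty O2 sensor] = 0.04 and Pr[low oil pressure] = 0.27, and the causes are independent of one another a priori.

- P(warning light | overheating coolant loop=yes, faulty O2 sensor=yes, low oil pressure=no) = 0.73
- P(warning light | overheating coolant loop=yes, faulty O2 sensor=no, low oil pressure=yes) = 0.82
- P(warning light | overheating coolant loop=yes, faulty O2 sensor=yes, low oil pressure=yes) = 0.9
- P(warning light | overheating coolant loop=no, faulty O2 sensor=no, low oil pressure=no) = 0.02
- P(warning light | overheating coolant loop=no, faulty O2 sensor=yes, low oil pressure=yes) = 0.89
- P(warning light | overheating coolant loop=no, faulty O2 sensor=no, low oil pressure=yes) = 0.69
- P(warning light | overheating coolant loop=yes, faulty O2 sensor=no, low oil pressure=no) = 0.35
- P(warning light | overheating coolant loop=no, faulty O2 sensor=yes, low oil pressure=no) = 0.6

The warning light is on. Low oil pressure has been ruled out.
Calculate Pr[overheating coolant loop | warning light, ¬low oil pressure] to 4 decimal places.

Pr[overheating coolant loop | warning light, ¬low oil pressure] ≈ 0.7045

P(warning light | ¬low oil pressure) = 0.02·0.78·0.96 + 0.6·0.78·0.04 + 0.35·0.22·0.96 + 0.73·0.22·0.04 = 0.014976 + 0.018720 + 0.073920 + 0.006424 = 0.114040
The overheating coolant loop-present share is 0.073920 + 0.006424 = 0.080344.
P(overheating coolant loop | warning light, ¬low oil pressure) = 0.080344 / 0.114040 ≈ 0.7045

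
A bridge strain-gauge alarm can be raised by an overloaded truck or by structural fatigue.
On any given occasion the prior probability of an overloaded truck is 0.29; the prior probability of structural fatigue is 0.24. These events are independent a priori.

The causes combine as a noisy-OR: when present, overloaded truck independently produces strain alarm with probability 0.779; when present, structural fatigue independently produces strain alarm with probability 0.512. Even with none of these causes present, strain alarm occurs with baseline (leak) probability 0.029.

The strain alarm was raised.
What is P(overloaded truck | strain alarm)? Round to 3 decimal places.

Under noisy-OR, P(strain alarm | causes) = 1 − (1−0.029)·∏(1−qᵢ) over the active causes.
P(strain alarm) = 0.029×0.71×0.76 + 0.526152×0.71×0.24 + 0.785409×0.29×0.76 + 0.89528×0.29×0.24 = 0.015648 + 0.089656 + 0.173104 + 0.062311 = 0.340719
The overloaded truck-present share is 0.173104 + 0.062311 = 0.235415.
Hence the posterior is 0.235415/0.340719 ≈ 0.691.

P(overloaded truck | strain alarm) ≈ 0.691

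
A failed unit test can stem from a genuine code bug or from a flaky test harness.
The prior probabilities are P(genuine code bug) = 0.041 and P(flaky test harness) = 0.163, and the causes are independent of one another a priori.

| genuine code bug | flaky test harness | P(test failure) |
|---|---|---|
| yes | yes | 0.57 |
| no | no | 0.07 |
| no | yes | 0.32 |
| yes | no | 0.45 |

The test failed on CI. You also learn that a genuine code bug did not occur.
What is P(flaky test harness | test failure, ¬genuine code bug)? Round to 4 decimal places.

P(test failure | ¬genuine code bug) = 0.07×0.837 + 0.32×0.163 = 0.058590 + 0.052160 = 0.110750
Of this, 0.052160 comes from 0.32×0.163 (the flaky test harness=true cases).
So P(flaky test harness | test failure, ¬genuine code bug) = 0.052160/0.110750 ≈ 0.4710.

P(flaky test harness | test failure, ¬genuine code bug) ≈ 0.4710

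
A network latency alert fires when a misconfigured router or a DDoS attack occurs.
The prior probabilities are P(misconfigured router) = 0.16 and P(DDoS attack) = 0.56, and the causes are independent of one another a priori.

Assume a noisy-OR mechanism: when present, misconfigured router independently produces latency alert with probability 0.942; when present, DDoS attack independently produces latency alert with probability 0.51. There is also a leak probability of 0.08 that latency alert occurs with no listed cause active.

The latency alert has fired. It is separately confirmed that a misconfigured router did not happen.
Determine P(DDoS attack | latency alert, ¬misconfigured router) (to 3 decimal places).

P(DDoS attack | latency alert, ¬misconfigured router) ≈ 0.897

Under noisy-OR, P(latency alert | causes) = 1 − (1−0.08)·∏(1−qᵢ) over the active causes.
Weight on DDoS attack=true, given the evidence: 0.5492·0.56 = 0.307552
Denominator P(latency alert | ¬misconfigured router): 0.08·0.44 + 0.5492·0.56 = 0.342752
Posterior = 0.307552 / 0.342752 ≈ 0.897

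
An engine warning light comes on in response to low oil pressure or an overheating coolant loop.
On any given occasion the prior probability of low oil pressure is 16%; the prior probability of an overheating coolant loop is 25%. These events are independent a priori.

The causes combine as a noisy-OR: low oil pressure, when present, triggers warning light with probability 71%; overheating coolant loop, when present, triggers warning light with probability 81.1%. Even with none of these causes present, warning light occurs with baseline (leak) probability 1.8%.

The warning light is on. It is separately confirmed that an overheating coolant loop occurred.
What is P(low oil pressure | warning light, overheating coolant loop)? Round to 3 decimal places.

P(low oil pressure | warning light, overheating coolant loop) ≈ 0.181

Under noisy-OR, P(warning light | causes) = 1 − (1−0.018)·∏(1−qᵢ) over the active causes.
Sum P(warning light|·) weighted by the priors over both values of low oil pressure:
  P(warning light | overheating coolant loop) = 0.814402·0.84 + 0.946177·0.16
        = 0.684098 + 0.151388 = 0.835486
The terms with low oil pressure present sum to 0.151388, so
  P(low oil pressure | warning light, overheating coolant loop) = 0.151388 / 0.835486 ≈ 0.181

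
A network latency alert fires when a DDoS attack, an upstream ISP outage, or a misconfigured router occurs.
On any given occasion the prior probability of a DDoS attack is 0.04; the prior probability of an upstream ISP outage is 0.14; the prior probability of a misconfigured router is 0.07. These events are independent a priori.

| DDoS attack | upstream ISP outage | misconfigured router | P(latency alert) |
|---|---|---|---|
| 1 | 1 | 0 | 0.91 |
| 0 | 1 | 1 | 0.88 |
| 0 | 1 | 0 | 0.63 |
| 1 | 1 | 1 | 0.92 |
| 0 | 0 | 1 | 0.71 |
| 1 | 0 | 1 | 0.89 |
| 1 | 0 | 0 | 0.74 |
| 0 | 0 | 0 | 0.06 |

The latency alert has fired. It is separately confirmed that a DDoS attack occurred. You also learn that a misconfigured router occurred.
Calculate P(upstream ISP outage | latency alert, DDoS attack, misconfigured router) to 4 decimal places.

P(latency alert | DDoS attack, misconfigured router) = 0.89×0.86 + 0.92×0.14 = 0.765400 + 0.128800 = 0.894200
Of this, 0.128800 comes from 0.92×0.14 (the upstream ISP outage=true cases).
So P(upstream ISP outage | latency alert, DDoS attack, misconfigured router) = 0.128800/0.894200 ≈ 0.1440.

P(upstream ISP outage | latency alert, DDoS attack, misconfigured router) ≈ 0.1440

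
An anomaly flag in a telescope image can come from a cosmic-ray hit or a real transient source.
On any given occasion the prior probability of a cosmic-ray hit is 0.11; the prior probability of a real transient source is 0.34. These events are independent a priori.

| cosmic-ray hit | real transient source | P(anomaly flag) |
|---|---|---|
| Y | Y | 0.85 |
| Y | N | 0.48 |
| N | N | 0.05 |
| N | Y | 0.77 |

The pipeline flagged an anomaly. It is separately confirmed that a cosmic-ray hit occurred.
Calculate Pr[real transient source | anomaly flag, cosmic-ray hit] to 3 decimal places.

Pr[real transient source | anomaly flag, cosmic-ray hit] ≈ 0.477

Sum P(anomaly flag|·) weighted by the priors over both values of real transient source:
  P(anomaly flag | cosmic-ray hit) = 0.48·0.66 + 0.85·0.34
        = 0.316800 + 0.289000 = 0.605800
The terms with real transient source present sum to 0.289000, so
  P(real transient source | anomaly flag, cosmic-ray hit) = 0.289000 / 0.605800 ≈ 0.477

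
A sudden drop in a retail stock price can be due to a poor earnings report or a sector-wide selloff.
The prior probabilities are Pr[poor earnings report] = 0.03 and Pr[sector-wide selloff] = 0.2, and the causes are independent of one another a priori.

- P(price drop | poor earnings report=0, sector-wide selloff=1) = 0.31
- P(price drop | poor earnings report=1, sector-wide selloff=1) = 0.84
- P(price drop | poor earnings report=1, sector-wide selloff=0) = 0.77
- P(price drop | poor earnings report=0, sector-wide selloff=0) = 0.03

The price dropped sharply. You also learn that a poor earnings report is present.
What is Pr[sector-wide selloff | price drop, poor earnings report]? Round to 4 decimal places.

For the numerator, keep only sector-wide selloff=true terms: 0.84*0.2 = 0.168000
The normalizing constant is 0.77*0.8 + 0.84*0.2 = 0.784000
Posterior = 0.168000 / 0.784000 ≈ 0.2143

Pr[sector-wide selloff | price drop, poor earnings report] ≈ 0.2143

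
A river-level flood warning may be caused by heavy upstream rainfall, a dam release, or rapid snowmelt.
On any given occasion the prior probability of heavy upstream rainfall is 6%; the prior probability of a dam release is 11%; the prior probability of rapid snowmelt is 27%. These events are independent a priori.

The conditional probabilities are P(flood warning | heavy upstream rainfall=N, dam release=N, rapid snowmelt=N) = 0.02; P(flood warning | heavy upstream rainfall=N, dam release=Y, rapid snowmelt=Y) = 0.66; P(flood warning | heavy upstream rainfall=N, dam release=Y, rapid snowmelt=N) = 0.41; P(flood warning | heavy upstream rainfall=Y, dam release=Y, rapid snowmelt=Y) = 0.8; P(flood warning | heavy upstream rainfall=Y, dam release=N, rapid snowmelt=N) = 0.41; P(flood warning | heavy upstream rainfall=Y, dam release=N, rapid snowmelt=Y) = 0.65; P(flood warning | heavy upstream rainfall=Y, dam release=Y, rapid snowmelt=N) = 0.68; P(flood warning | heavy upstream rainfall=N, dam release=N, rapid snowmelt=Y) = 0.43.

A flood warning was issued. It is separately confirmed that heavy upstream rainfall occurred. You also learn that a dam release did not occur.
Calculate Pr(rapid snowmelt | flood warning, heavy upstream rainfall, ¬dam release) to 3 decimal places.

P(flood warning | heavy upstream rainfall, ¬dam release) = 0.41·0.73 + 0.65·0.27 = 0.299300 + 0.175500 = 0.474800
The rapid snowmelt-present share is 0.65·0.27 = 0.175500.
P(rapid snowmelt | flood warning, heavy upstream rainfall, ¬dam release) = 0.175500 / 0.474800 ≈ 0.370

Pr(rapid snowmelt | flood warning, heavy upstream rainfall, ¬dam release) ≈ 0.370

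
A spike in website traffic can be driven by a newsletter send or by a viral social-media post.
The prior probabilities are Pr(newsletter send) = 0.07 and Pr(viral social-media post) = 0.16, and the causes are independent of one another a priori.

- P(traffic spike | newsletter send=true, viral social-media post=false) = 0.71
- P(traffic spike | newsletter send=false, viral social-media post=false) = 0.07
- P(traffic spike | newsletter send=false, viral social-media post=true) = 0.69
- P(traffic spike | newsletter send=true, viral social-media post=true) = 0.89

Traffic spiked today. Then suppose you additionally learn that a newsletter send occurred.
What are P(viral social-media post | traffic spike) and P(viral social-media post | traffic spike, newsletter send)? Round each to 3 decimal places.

P(traffic spike) = 0.07×0.93×0.84 + 0.69×0.93×0.16 + 0.71×0.07×0.84 + 0.89×0.07×0.16 = 0.054684 + 0.102672 + 0.041748 + 0.009968 = 0.209072
Restricting to configurations with viral social-media post present: 0.102672 + 0.009968 = 0.112640.
P(viral social-media post | traffic spike) = 0.112640 / 0.209072 ≈ 0.539

With the extra evidence:
P(traffic spike | newsletter send) = 0.71×0.84 + 0.89×0.16 = 0.596400 + 0.142400 = 0.738800
Restricting to configurations with viral social-media post present: 0.89×0.16 = 0.142400.
P(viral social-media post | traffic spike, newsletter send) = 0.142400 / 0.738800 ≈ 0.193

P(viral social-media post | traffic spike) ≈ 0.539; P(viral social-media post | traffic spike, newsletter send) ≈ 0.193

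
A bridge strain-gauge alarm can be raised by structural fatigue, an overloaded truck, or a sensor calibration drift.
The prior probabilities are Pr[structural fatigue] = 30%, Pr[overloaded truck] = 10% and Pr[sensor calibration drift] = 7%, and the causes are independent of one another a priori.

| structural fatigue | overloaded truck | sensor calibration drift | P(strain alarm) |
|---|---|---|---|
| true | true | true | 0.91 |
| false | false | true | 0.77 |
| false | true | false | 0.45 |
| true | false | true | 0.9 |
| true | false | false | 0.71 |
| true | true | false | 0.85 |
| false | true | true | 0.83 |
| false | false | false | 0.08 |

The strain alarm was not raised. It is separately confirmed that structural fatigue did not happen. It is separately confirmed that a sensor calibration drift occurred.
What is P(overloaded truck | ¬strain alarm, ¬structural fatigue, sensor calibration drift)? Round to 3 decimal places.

P(overloaded truck | ¬strain alarm, ¬structural fatigue, sensor calibration drift) ≈ 0.076

For the numerator, keep only overloaded truck=true terms: 0.17*0.1 = 0.017000
Normalizer over all consistent configurations: 0.23*0.9 + 0.17*0.1 = 0.224000
P(overloaded truck | ¬strain alarm, ¬structural fatigue, sensor calibration drift) = 0.017000/0.224000 ≈ 0.076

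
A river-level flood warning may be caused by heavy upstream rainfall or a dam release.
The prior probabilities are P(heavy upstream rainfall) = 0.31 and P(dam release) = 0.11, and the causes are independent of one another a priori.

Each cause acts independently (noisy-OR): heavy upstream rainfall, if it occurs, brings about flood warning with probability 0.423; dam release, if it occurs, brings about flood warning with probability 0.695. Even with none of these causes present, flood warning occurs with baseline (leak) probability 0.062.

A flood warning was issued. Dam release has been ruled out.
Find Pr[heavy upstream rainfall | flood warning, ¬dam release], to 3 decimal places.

Pr[heavy upstream rainfall | flood warning, ¬dam release] ≈ 0.769

Under noisy-OR, P(flood warning | causes) = 1 − (1−0.062)·∏(1−qᵢ) over the active causes.
By total probability over both values of heavy upstream rainfall:
  P(flood warning | ¬dam release) = 0.062*0.69 + 0.458774*0.31
        = 0.042780 + 0.142220 = 0.185000
Keeping only the heavy upstream rainfall-present terms gives 0.142220, so
  P(heavy upstream rainfall | flood warning, ¬dam release) = 0.142220 / 0.185000 ≈ 0.769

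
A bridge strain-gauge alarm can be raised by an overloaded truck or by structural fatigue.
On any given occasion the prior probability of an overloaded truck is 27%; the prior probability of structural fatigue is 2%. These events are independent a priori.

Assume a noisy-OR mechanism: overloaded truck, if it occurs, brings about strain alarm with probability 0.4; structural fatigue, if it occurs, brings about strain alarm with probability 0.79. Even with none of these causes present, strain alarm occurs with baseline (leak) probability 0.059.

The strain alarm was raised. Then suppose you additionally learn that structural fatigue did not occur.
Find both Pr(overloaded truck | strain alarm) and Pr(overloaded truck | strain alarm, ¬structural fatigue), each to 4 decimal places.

Under noisy-OR, P(strain alarm | causes) = 1 − (1−0.059)·∏(1−qᵢ) over the active causes.
Enumerate the 4 (overloaded truck, structural fatigue) configurations and weight by the priors:
  P(strain alarm) = 0.059·0.73·0.98 + 0.80239·0.73·0.02 + 0.4354·0.27·0.98 + 0.881434·0.27·0.02
        = 0.042209 + 0.011715 + 0.115207 + 0.004760 = 0.173891
Keeping only the overloaded truck-present terms gives 0.119967, so
  P(overloaded truck | strain alarm) = 0.119967 / 0.173891 ≈ 0.6899

With the extra evidence:
By total probability over both values of overloaded truck:
  P(strain alarm | ¬structural fatigue) = 0.059·0.73 + 0.4354·0.27
        = 0.043070 + 0.117558 = 0.160628
Keeping only the overloaded truck-present terms gives 0.117558, so
  P(overloaded truck | strain alarm, ¬structural fatigue) = 0.117558 / 0.160628 ≈ 0.7319
With structural fatigue excluded, overloaded truck must carry more of the explanatory weight for the strain alarm.

Pr(overloaded truck | strain alarm) ≈ 0.6899; Pr(overloaded truck | strain alarm, ¬structural fatigue) ≈ 0.7319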